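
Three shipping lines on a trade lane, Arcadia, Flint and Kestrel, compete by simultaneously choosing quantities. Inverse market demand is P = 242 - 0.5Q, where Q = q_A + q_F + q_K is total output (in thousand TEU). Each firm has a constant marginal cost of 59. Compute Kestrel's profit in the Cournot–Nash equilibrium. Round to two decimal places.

Each firm earns π_i = (242 - 0.5Q)q_i - 59q_i.
First-order condition (treating rivals' output as given): 183 - q_i - (1/2)·Σ_{j≠i} q_j = 0.
By symmetry each firm produces the same amount; substituting Σ_{j≠i} q_j = 2q_i yields q_i = 183/2.
Price P = 242 - (1/2)·(549/2) = 419/4.
Kestrel's profit: (419/4 - 59)·(183/2) = 4186.1250.

4186.13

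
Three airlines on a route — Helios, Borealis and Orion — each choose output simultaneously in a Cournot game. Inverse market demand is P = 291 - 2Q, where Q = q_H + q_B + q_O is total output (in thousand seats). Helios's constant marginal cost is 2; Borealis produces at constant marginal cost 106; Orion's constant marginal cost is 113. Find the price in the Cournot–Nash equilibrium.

Helios's profit: π_H = (291 - 2Q)q_H - (2q_H). Setting ∂π_H/∂q_H = 0: 289 - 4q_H - 2(q_B + q_O) = 0.
Borealis's profit: π_B = (291 - 2Q)q_B - (106q_B). Setting ∂π_B/∂q_B = 0: 185 - 4q_B - 2(q_H + q_O) = 0.
Orion's profit: π_O = (291 - 2Q)q_O - (113q_O). Setting ∂π_O/∂q_O = 0: 178 - 4q_O - 2(q_H + q_B) = 0.
Adding the 3 conditions: 652 − 4Q − 4Q = 0, i.e. Q = 163/2.
Back-substituting: q_H = (289 − 163)/2 = 63, q_B = (185 − 163)/2 = 11, q_O = (178 − 163)/2 = 15/2.
Total output Q = 163/2, so price P = 291 - 2·(163/2) = 128.

128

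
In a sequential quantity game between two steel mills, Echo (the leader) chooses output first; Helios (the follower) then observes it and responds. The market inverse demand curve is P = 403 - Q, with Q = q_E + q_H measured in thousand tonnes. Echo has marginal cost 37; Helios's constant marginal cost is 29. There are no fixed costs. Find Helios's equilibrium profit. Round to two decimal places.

9506.25

The follower Helios best-responds to any q_E: π_H = (403 - Q)q_H - 29q_H.
Setting the follower's marginal profit to zero, 374 - q_E - 2q_H = 0, i.e. q_H = (374 - q_E)/2.
Echo substitutes q_H(q_E) into its own profit: π_E = q_E(403 - q_E - (374 - q_E)/2) - 37q_E = (216 - (1/2)q_E)q_E - 37q_E.
Leader FOC: 179 - q_E = 0, so q_E = 179.
Then q_H = (374 - 179)/2 = 195/2.
Price P = 403 - 553/2 = 253/2.
Helios's profit: (253/2 - 29)·(195/2) = 9506.2500.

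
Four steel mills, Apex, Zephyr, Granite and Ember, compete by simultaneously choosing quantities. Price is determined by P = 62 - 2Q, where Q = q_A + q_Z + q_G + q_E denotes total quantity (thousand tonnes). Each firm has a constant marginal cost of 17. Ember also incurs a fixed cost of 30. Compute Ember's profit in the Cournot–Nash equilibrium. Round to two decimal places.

10.50

Each firm earns π_i = (62 - 2Q)q_i - 17q_i.
Setting ∂π_i/∂q_i = 0 with rivals' quantities fixed: 45 - 4q_i - 2·Σ_{j≠i} q_j = 0.
By symmetry each firm produces the same amount; substituting Σ_{j≠i} q_j = 3q_i yields q_i = 45/10 = 9/2.
Price P = 62 - 2·18 = 26.
Ember's profit: (26 - 17)·(9/2) - 30 = 21/2.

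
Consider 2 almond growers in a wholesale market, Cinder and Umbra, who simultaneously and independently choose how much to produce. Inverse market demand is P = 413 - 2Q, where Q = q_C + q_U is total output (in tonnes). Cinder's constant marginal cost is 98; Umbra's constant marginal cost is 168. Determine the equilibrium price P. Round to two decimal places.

226.33

Cinder's profit: π_C = (413 - 2Q)q_C - (98q_C). Setting ∂π_C/∂q_C = 0: 315 - 4q_C - 2(q_U) = 0.
Umbra's first-order condition: 245 - 4q_U - 2(q_C) = 0.
Rearranging gives the reaction functions q_C = (315 - 2q_U)/4 and q_U = (245 - 2q_C)/4.
Substituting one into the other gives q_C = 385/6 and q_U = 175/6.
Total output Q = 280/3, so price P = 413 - 2·(280/3) = 679/3.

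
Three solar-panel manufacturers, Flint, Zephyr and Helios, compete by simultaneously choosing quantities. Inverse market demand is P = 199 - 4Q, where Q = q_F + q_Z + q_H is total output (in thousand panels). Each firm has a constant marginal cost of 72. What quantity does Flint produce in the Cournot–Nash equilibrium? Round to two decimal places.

7.94

A representative firm's profit is π_i = q_i(199 - 4Q) - 72q_i.
Setting ∂π_i/∂q_i = 0 with rivals' quantities fixed: 127 - 8q_i - 4·Σ_{j≠i} q_j = 0.
With identical firms every q_j equals q_i, so Σ_{j≠i} q_j = 2q_i and 127 = 16q_i, giving q_i = 127/16.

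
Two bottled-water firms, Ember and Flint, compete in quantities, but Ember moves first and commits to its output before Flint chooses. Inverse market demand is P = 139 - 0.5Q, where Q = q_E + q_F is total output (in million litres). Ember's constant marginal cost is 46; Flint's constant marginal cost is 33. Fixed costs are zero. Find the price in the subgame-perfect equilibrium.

66

The follower Flint best-responds to any q_E: π_F = (139 - 0.5Q)q_F - 33q_F.
Follower FOC: 106 - (1/2)q_E - q_F = 0, so q_F(q_E) = (106 - (1/2)q_E).
The leader anticipates this reaction. Substituting into P = 139 - 0.5Q gives P = 86 - (1/4)q_E, so π_E = (86 - (1/4)q_E)q_E - 46q_E.
The leader's first-order condition 40 - (1/2)q_E = 0 yields q_E = 80.
Then q_F = (106 - (1/2)·80) = 66.
Total output Q = 146, so price P = 139 - (1/2)·146 = 66.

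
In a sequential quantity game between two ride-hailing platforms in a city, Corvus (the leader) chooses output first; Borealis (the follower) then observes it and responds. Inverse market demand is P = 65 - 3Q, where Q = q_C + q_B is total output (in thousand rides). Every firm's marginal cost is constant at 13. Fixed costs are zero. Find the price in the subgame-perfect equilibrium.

26

The follower Borealis best-responds to any q_C: π_B = (65 - 3Q)q_B - 13q_B.
Setting the follower's marginal profit to zero, 52 - 3q_C - 6q_B = 0, i.e. q_B = (52 - 3q_C)/6.
Corvus substitutes q_B(q_C) into its own profit: π_C = q_C(65 - 3q_C - (52 - 3q_C)/2) - 13q_C = (39 - (3/2)q_C)q_C - 13q_C.
Maximising: ∂π_C/∂q_C = 26 - 3q_C = 0, giving q_C = 26/3.
Then q_B = (52 - 3·(26/3))/6 = 13/3.
Total output Q = 13, so price P = 65 - 3·13 = 26.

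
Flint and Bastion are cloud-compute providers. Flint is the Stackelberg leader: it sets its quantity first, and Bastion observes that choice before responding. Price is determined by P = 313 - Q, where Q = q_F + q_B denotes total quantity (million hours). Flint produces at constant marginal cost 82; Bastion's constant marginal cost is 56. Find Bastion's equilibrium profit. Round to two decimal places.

5967.56

The follower Bastion best-responds to any q_F: π_B = (313 - Q)q_B - 56q_B.
∂π_B/∂q_B = 257 - q_F - 2q_B = 0 gives the reaction function q_B = (257 - q_F)/2.
The leader anticipates this reaction. Substituting into P = 313 - Q gives P = 369/2 - (1/2)q_F, so π_F = (369/2 - (1/2)q_F)q_F - 82q_F.
The leader's first-order condition 205/2 - q_F = 0 yields q_F = 205/2.
Then q_B = (257 - 205/2)/2 = 309/4.
Price P = 313 - 719/4 = 533/4.
Bastion's profit: (533/4 - 56)·(309/4) = 5967.5625.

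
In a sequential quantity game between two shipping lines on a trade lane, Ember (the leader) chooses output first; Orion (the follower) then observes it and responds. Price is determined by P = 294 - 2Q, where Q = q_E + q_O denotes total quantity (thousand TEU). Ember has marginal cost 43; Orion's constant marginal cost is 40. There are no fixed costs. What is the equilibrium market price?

Solve by backward induction. Given q_E, the follower Orion maximises π_O = (294 - 2q_E - 2q_O)q_O - 40q_O.
Setting the follower's marginal profit to zero, 254 - 2q_E - 4q_O = 0, i.e. q_O = (254 - 2q_E)/4.
The leader anticipates this reaction. Substituting into P = 294 - 2Q gives P = 167 - q_E, so π_E = (167 - q_E)q_E - 43q_E.
The leader's first-order condition 124 - 2q_E = 0 yields q_E = 62.
Then q_O = (254 - 2·62)/4 = 65/2.
Total output Q = 189/2, so price P = 294 - 2·(189/2) = 105.

105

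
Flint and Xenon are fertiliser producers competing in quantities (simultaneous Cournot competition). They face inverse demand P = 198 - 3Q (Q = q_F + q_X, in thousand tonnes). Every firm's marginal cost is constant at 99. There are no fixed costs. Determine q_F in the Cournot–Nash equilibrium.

Each firm earns π_i = (198 - 3Q)q_i - 99q_i.
First-order condition (treating rivals' output as given): 99 - 6q_i - 3q_j = 0.
By symmetry each firm produces the same amount; substituting q_j = q_i yields q_i = 99/9 = 11.

11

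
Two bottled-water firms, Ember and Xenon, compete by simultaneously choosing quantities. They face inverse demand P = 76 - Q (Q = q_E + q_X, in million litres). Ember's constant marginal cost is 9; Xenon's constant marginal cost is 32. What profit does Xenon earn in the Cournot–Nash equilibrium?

Ember's profit: π_E = (76 - Q)q_E - (9q_E). Setting ∂π_E/∂q_E = 0: 67 - 2q_E - (q_X) = 0.
Xenon's profit: π_X = (76 - Q)q_X - (32q_X). Setting ∂π_X/∂q_X = 0: 44 - 2q_X - (q_E) = 0.
So q_E = (67 - q_X)/2 and q_X = (44 - q_E)/2.
Solving the pair: q_E = 30, q_X = 7.
Price P = 76 - 37 = 39.
Xenon's profit: (39 - 32)·7 = 49.

49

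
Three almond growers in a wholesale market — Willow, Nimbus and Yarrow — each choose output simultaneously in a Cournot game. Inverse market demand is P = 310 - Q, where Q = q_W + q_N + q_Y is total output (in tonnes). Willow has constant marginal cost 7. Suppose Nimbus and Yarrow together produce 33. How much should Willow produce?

135

With rivals' combined output fixed at 33, Willow's profit is π_W = (310 - 33 - q_W)q_W - (7q_W) = (277 - q_W)q_W - (7q_W).
∂π_W/∂q_W = 270 - 2q_W = 0, so q_W = 135.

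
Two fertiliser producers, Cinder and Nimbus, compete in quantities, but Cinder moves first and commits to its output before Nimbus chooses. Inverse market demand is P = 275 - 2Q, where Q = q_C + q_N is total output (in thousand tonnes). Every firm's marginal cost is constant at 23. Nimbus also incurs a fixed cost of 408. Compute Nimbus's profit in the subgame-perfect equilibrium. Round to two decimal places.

The follower Nimbus best-responds to any q_C: π_N = (275 - 2Q)q_N - 23q_N.
Follower FOC: 252 - 2q_C - 4q_N = 0, so q_N(q_C) = (252 - 2q_C)/4.
The leader anticipates this reaction. Substituting into P = 275 - 2Q gives P = 149 - q_C, so π_C = (149 - q_C)q_C - 23q_C.
Maximising: ∂π_C/∂q_C = 126 - 2q_C = 0, giving q_C = 63.
Then q_N = (252 - 2·63)/4 = 63/2.
Price P = 275 - 2·(189/2) = 86.
Nimbus's profit: (86 - 23)·(63/2) - 408 = 1576.5000.

1576.50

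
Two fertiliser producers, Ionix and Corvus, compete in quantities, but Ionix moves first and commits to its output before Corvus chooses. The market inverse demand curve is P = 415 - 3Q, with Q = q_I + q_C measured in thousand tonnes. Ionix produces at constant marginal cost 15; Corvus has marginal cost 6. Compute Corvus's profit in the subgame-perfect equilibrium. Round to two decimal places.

3798.52

The follower Corvus best-responds to any q_I: π_C = (415 - 3Q)q_C - 6q_C.
Follower FOC: 409 - 3q_I - 6q_C = 0, so q_C(q_I) = (409 - 3q_I)/6.
The leader anticipates this reaction. Substituting into P = 415 - 3Q gives P = 421/2 - (3/2)q_I, so π_I = (421/2 - (3/2)q_I)q_I - 15q_I.
Leader FOC: 391/2 - 3q_I = 0, so q_I = 391/6.
Then q_C = (409 - 3·(391/6))/6 = 427/12.
Price P = 415 - 3·(403/4) = 451/4.
Corvus's profit: (451/4 - 6)·(427/12) = 3798.5208.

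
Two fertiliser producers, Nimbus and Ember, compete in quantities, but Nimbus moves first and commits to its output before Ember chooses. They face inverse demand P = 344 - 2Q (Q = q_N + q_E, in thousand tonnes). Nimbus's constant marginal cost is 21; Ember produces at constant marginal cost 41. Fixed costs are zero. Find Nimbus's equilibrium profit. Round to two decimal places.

Solve by backward induction. Given q_N, the follower Ember maximises π_E = (344 - 2q_N - 2q_E)q_E - 41q_E.
Follower FOC: 303 - 2q_N - 4q_E = 0, so q_E(q_N) = (303 - 2q_N)/4.
The leader anticipates this reaction. Substituting into P = 344 - 2Q gives P = 385/2 - q_N, so π_N = (385/2 - q_N)q_N - 21q_N.
Maximising: ∂π_N/∂q_N = 343/2 - 2q_N = 0, giving q_N = 343/4.
Then q_E = (303 - 2·(343/4))/4 = 263/8.
Price P = 344 - 2·(949/8) = 427/4.
Nimbus's profit: (427/4 - 21)·(343/4) = 7353.0625.

7353.06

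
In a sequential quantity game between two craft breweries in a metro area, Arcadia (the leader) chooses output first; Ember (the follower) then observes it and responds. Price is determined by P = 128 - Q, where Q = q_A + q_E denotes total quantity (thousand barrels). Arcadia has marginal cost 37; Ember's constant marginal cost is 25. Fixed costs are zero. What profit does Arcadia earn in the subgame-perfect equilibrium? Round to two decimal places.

780.13

Solve by backward induction. Given q_A, the follower Ember maximises π_E = (128 - q_A - q_E)q_E - 25q_E.
∂π_E/∂q_E = 103 - q_A - 2q_E = 0 gives the reaction function q_E = (103 - q_A)/2.
The leader anticipates this reaction. Substituting into P = 128 - Q gives P = 153/2 - (1/2)q_A, so π_A = (153/2 - (1/2)q_A)q_A - 37q_A.
The leader's first-order condition 79/2 - q_A = 0 yields q_A = 79/2.
Then q_E = (103 - 79/2)/2 = 127/4.
Price P = 128 - 285/4 = 227/4.
Arcadia's profit: (227/4 - 37)·(79/2) = 780.1250.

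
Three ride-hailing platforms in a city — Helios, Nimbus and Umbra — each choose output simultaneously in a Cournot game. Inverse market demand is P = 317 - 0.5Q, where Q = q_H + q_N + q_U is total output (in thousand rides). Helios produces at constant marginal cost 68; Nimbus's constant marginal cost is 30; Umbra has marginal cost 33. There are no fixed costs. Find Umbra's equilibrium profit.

Helios's profit: π_H = (317 - 0.5Q)q_H - (68q_H). Setting ∂π_H/∂q_H = 0: 249 - q_H - (1/2)(q_N + q_U) = 0.
Nimbus's profit: π_N = (317 - 0.5Q)q_N - (30q_N). Setting ∂π_N/∂q_N = 0: 287 - q_N - (1/2)(q_H + q_U) = 0.
Umbra's profit: π_U = (317 - 0.5Q)q_U - (33q_U). Setting ∂π_U/∂q_U = 0: 284 - q_U - (1/2)(q_H + q_N) = 0.
Adding the 3 first-order conditions: 820 − 2Q = 0, so Q = 410.
Back-substituting: q_H = (249 − 205)/(1/2) = 88, q_N = (287 − 205)/(1/2) = 164, q_U = (284 − 205)/(1/2) = 158.
Price P = 317 - (1/2)·410 = 112.
Umbra's profit: (112 - 33)·158 = 12482.

12482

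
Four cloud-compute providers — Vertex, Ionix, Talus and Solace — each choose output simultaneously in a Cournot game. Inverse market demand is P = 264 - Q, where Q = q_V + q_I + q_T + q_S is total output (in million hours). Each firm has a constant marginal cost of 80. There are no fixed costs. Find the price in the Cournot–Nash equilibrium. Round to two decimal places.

116.80

A representative firm's profit is π_i = q_i(264 - Q) - 80q_i.
Setting ∂π_i/∂q_i = 0 with rivals' quantities fixed: 184 - 2q_i - Σ_{j≠i} q_j = 0.
By symmetry each firm produces the same amount; substituting Σ_{j≠i} q_j = 3q_i yields q_i = 184/5.
Total output Q = 736/5, so price P = 264 - 736/5 = 584/5.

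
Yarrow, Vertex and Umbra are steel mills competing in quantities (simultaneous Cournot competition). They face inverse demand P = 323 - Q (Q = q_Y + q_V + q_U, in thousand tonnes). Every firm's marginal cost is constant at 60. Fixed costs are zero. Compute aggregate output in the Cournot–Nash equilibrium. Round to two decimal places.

A representative firm's profit is π_i = q_i(323 - Q) - 60q_i.
First-order condition (treating rivals' output as given): 263 - 2q_i - Σ_{j≠i} q_j = 0.
With identical firms every q_j equals q_i, so Σ_{j≠i} q_j = 2q_i and 263 = 4q_i, giving q_i = 263/4.
Total output Q = 263/4 + 263/4 + 263/4 = 789/4.

197.25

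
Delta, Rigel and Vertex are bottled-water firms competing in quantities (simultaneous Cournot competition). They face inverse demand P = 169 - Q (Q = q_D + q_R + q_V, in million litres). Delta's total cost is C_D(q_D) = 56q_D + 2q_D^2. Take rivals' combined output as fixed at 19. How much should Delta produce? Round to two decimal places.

With rivals' combined output fixed at 19, Delta's profit is π_D = (169 - 19 - q_D)q_D - (56q_D + 2q_D²) = (150 - q_D)q_D - (56q_D + 2q_D²).
∂π_D/∂q_D = 94 - 6q_D = 0, so q_D = 47/3.

15.67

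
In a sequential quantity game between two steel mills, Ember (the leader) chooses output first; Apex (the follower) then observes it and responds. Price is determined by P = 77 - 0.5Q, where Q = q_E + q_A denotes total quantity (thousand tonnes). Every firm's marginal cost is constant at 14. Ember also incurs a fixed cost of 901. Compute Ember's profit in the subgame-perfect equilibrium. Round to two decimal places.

91.25

The follower Apex best-responds to any q_E: π_A = (77 - 0.5Q)q_A - 14q_A.
∂π_A/∂q_A = 63 - (1/2)q_E - q_A = 0 gives the reaction function q_A = (63 - (1/2)q_E).
Ember substitutes q_A(q_E) into its own profit: π_E = q_E(77 - (1/2)q_E - (63 - (1/2)q_E)/2) - 14q_E = (91/2 - (1/4)q_E)q_E - 14q_E.
Leader FOC: 63/2 - (1/2)q_E = 0, so q_E = 63.
Then q_A = (63 - (1/2)·63) = 63/2.
Price P = 77 - (1/2)·(189/2) = 119/4.
Ember's profit: (119/4 - 14)·63 - 901 = 365/4.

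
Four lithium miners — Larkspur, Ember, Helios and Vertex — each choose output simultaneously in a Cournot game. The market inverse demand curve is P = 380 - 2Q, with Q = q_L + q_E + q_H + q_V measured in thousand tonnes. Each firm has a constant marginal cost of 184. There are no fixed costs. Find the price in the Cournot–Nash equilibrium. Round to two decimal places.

223.20

Each firm earns π_i = (380 - 2Q)q_i - 184q_i.
First-order condition (treating rivals' output as given): 196 - 4q_i - 2·Σ_{j≠i} q_j = 0.
With identical firms every q_j equals q_i, so Σ_{j≠i} q_j = 3q_i and 196 = 10q_i, giving q_i = 98/5.
Total output Q = 392/5, so price P = 380 - 2·(392/5) = 1116/5.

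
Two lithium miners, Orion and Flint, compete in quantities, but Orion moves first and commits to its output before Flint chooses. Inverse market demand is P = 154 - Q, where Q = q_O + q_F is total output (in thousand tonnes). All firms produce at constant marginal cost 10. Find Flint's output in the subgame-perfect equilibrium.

36

Solve by backward induction. Given q_O, the follower Flint maximises π_F = (154 - q_O - q_F)q_F - 10q_F.
Follower FOC: 144 - q_O - 2q_F = 0, so q_F(q_O) = (144 - q_O)/2.
The leader anticipates this reaction. Substituting into P = 154 - Q gives P = 82 - (1/2)q_O, so π_O = (82 - (1/2)q_O)q_O - 10q_O.
Maximising: ∂π_O/∂q_O = 72 - q_O = 0, giving q_O = 72.
Then q_F = (144 - 72)/2 = 36.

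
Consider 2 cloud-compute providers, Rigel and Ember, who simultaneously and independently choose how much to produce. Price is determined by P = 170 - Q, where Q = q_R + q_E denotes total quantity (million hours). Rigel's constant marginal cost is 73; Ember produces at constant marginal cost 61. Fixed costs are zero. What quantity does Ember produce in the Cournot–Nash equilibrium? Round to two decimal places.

40.33

Rigel's profit: π_R = (170 - Q)q_R - (73q_R). Setting ∂π_R/∂q_R = 0: 97 - 2q_R - (q_E) = 0.
Ember's first-order condition: 109 - 2q_E - (q_R) = 0.
Best responses: q_R = (97 - q_E)/2, q_E = (109 - q_R)/2.
Substituting one into the other gives q_R = 85/3 and q_E = 121/3.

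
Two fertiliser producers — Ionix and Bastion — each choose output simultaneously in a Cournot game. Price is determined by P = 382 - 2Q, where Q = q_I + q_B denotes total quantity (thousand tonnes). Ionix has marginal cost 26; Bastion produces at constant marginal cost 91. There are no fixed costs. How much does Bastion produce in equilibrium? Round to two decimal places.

Ionix's profit: π_I = (382 - 2Q)q_I - (26q_I). Setting ∂π_I/∂q_I = 0: 356 - 4q_I - 2(q_B) = 0.
Bastion's profit: π_B = (382 - 2Q)q_B - (91q_B). Setting ∂π_B/∂q_B = 0: 291 - 4q_B - 2(q_I) = 0.
So q_I = (356 - 2q_B)/4 and q_B = (291 - 2q_I)/4.
Solving the pair: q_I = 421/6, q_B = 113/3.

37.67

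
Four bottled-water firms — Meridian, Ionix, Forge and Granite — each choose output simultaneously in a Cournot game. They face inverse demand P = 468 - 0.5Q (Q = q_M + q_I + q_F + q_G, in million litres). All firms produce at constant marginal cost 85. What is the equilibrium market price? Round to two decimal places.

Each firm earns π_i = (468 - 0.5Q)q_i - 85q_i.
First-order condition (treating rivals' output as given): 383 - q_i - (1/2)·Σ_{j≠i} q_j = 0.
With identical firms every q_j equals q_i, so Σ_{j≠i} q_j = 3q_i and 383 = (5/2)q_i, giving q_i = 766/5.
Total output Q = 612.8000, so price P = 468 - (1/2)·612.8000 = 808/5.

161.60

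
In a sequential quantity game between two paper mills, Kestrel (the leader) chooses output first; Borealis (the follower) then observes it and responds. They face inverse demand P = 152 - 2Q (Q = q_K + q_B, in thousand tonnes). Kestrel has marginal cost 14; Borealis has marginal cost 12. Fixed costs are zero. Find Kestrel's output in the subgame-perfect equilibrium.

34

Solve by backward induction. Given q_K, the follower Borealis maximises π_B = (152 - 2q_K - 2q_B)q_B - 12q_B.
Setting the follower's marginal profit to zero, 140 - 2q_K - 4q_B = 0, i.e. q_B = (140 - 2q_K)/4.
Kestrel substitutes q_B(q_K) into its own profit: π_K = q_K(152 - 2q_K - (140 - 2q_K)/2) - 14q_K = (82 - q_K)q_K - 14q_K.
The leader's first-order condition 68 - 2q_K = 0 yields q_K = 34.
Then q_B = (140 - 2·34)/4 = 18.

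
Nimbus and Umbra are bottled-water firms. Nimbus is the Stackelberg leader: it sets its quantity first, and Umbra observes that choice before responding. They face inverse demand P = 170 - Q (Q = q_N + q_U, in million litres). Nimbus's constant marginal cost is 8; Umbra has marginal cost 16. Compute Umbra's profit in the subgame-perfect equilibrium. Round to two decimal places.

The follower Umbra best-responds to any q_N: π_U = (170 - Q)q_U - 16q_U.
∂π_U/∂q_U = 154 - q_N - 2q_U = 0 gives the reaction function q_U = (154 - q_N)/2.
The leader anticipates this reaction. Substituting into P = 170 - Q gives P = 93 - (1/2)q_N, so π_N = (93 - (1/2)q_N)q_N - 8q_N.
Maximising: ∂π_N/∂q_N = 85 - q_N = 0, giving q_N = 85.
Then q_U = (154 - 85)/2 = 69/2.
Price P = 170 - 239/2 = 101/2.
Umbra's profit: (101/2 - 16)·(69/2) = 1190.2500.

1190.25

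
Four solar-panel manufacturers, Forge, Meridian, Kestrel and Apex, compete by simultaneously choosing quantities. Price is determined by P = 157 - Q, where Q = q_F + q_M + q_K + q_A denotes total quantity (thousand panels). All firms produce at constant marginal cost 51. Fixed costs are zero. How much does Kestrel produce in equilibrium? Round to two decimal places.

A representative firm's profit is π_i = q_i(157 - Q) - 51q_i.
Setting ∂π_i/∂q_i = 0 with rivals' quantities fixed: 106 - 2q_i - Σ_{j≠i} q_j = 0.
By symmetry each firm produces the same amount; substituting Σ_{j≠i} q_j = 3q_i yields q_i = 106/5.

21.20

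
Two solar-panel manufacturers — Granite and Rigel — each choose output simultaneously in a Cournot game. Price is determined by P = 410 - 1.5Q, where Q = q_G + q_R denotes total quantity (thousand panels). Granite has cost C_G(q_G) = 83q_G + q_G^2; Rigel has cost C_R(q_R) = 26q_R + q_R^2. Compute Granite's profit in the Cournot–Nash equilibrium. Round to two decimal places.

Granite's profit: π_G = (410 - 1.5Q)q_G - (83q_G + q_G²). Setting ∂π_G/∂q_G = 0: 327 - 5q_G - (3/2)(q_R) = 0.
Rigel's first-order condition: 384 - 5q_R - (3/2)(q_G) = 0.
Best responses: q_G = (327 - (3/2)q_R)/5, q_R = (384 - (3/2)q_G)/5.
Substituting one into the other gives q_G = 46.5495 and q_R = 62.8352.
Price P = 410 - (3/2)·(1422/13) = 245.9231.
Granite's profit: 245.9231·46.5495 - 83·46.5495 - 46.5495² = 5417.1284.

5417.13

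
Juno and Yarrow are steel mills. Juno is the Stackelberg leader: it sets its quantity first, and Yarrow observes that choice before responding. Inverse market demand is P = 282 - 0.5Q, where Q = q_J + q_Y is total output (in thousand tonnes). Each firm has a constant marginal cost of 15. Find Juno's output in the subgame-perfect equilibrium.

The follower Yarrow best-responds to any q_J: π_Y = (282 - 0.5Q)q_Y - 15q_Y.
Follower FOC: 267 - (1/2)q_J - q_Y = 0, so q_Y(q_J) = (267 - (1/2)q_J).
Juno substitutes q_Y(q_J) into its own profit: π_J = q_J(282 - (1/2)q_J - (267 - (1/2)q_J)/2) - 15q_J = (297/2 - (1/4)q_J)q_J - 15q_J.
Maximising: ∂π_J/∂q_J = 267/2 - (1/2)q_J = 0, giving q_J = 267.
Then q_Y = (267 - (1/2)·267) = 267/2.

267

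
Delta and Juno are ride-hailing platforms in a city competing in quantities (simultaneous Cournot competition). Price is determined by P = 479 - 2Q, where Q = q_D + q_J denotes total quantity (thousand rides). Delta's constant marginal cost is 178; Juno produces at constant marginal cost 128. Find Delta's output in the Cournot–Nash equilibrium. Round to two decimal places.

41.83

Delta's profit: π_D = (479 - 2Q)q_D - (178q_D). Setting ∂π_D/∂q_D = 0: 301 - 4q_D - 2(q_J) = 0.
Juno's profit: π_J = (479 - 2Q)q_J - (128q_J). Setting ∂π_J/∂q_J = 0: 351 - 4q_J - 2(q_D) = 0.
So q_D = (301 - 2q_J)/4 and q_J = (351 - 2q_D)/4.
Substituting one into the other gives q_D = 251/6 and q_J = 401/6.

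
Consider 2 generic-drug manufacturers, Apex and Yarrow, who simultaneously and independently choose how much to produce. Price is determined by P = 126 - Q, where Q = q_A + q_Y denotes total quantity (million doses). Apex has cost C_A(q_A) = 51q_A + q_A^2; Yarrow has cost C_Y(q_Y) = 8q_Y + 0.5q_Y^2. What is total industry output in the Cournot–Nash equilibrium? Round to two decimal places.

45.82

Apex's profit: π_A = (126 - Q)q_A - (51q_A + q_A²). Setting ∂π_A/∂q_A = 0: 75 - 4q_A - (q_Y) = 0.
Yarrow's first-order condition: 118 - 3q_Y - (q_A) = 0.
Best responses: q_A = (75 - q_Y)/4, q_Y = (118 - q_A)/3.
Solving the pair: q_A = 107/11, q_Y = 397/11.
Total output Q = 107/11 + 397/11 = 504/11.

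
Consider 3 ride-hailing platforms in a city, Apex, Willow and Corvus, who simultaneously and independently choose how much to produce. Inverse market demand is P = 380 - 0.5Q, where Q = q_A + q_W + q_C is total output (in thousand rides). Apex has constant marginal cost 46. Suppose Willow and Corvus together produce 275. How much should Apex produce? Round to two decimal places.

With rivals' combined output fixed at 275, Apex's profit is π_A = (380 - (1/2)·275 - (1/2)q_A)q_A - (46q_A) = (485/2 - (1/2)q_A)q_A - (46q_A).
∂π_A/∂q_A = 393/2 - q_A = 0, so q_A = 393/2.

196.50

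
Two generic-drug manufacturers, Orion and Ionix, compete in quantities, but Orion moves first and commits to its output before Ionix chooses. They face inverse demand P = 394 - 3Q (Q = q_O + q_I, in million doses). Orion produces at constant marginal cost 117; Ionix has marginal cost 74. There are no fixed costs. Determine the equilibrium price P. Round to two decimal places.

175.50

Solve by backward induction. Given q_O, the follower Ionix maximises π_I = (394 - 3q_O - 3q_I)q_I - 74q_I.
Follower FOC: 320 - 3q_O - 6q_I = 0, so q_I(q_O) = (320 - 3q_O)/6.
The leader anticipates this reaction. Substituting into P = 394 - 3Q gives P = 234 - (3/2)q_O, so π_O = (234 - (3/2)q_O)q_O - 117q_O.
Maximising: ∂π_O/∂q_O = 117 - 3q_O = 0, giving q_O = 39.
Then q_I = (320 - 3·39)/6 = 203/6.
Total output Q = 437/6, so price P = 394 - 3·(437/6) = 351/2.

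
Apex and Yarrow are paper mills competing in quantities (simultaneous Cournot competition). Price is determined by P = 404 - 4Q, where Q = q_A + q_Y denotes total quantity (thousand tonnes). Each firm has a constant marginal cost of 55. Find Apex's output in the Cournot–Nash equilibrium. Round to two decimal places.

A representative firm's profit is π_i = q_i(404 - 4Q) - 55q_i.
Setting ∂π_i/∂q_i = 0 with rivals' quantities fixed: 349 - 8q_i - 4q_j = 0.
With identical firms every q_j equals q_i, so q_j = q_i and 349 = 12q_i, giving q_i = 349/12.

29.08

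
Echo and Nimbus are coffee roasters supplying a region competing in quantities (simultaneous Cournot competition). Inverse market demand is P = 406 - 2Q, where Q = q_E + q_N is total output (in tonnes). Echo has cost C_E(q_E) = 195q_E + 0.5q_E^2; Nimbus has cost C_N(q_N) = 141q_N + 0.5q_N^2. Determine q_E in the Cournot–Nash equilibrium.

25

Echo's profit: π_E = (406 - 2Q)q_E - (195q_E + (1/2)q_E²). Setting ∂π_E/∂q_E = 0: 211 - 5q_E - 2(q_N) = 0.
Nimbus's profit: π_N = (406 - 2Q)q_N - (141q_N + (1/2)q_N²). Setting ∂π_N/∂q_N = 0: 265 - 5q_N - 2(q_E) = 0.
Rearranging gives the reaction functions q_E = (211 - 2q_N)/5 and q_N = (265 - 2q_E)/5.
Substituting one into the other gives q_E = 25 and q_N = 43.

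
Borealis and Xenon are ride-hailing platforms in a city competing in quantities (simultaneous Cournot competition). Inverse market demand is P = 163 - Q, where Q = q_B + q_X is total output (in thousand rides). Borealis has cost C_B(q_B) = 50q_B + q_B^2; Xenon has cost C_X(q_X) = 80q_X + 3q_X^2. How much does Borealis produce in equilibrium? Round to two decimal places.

26.48

Borealis's profit: π_B = (163 - Q)q_B - (50q_B + q_B²). Setting ∂π_B/∂q_B = 0: 113 - 4q_B - (q_X) = 0.
Xenon's profit: π_X = (163 - Q)q_X - (80q_X + 3q_X²). Setting ∂π_X/∂q_X = 0: 83 - 8q_X - (q_B) = 0.
So q_B = (113 - q_X)/4 and q_X = (83 - q_B)/8.
Substituting one into the other gives q_B = 821/31 and q_X = 219/31.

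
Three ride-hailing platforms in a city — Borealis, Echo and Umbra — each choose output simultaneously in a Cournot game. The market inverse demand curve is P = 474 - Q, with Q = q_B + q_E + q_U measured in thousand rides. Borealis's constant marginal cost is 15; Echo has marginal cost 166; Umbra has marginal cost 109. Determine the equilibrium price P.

Borealis's profit: π_B = (474 - Q)q_B - (15q_B). Setting ∂π_B/∂q_B = 0: 459 - 2q_B - (q_E + q_U) = 0.
Echo's first-order condition: 308 - 2q_E - (q_B + q_U) = 0.
Umbra's first-order condition: 365 - 2q_U - (q_B + q_E) = 0.
Adding the 3 first-order conditions: 1132 − 4Q = 0, so Q = 283.
Back-substituting: q_B = (459 − 283) = 176, q_E = (308 − 283) = 25, q_U = (365 − 283) = 82.
Total output Q = 283, so price P = 474 - 283 = 191.

191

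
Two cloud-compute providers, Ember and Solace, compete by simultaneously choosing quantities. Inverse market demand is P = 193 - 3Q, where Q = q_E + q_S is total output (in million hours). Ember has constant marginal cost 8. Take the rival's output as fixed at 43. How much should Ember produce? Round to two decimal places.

With the rival's output fixed at 43, Ember's profit is π_E = (193 - 3·43 - 3q_E)q_E - (8q_E) = (64 - 3q_E)q_E - (8q_E).
∂π_E/∂q_E = 56 - 6q_E = 0, so q_E = 28/3.

9.33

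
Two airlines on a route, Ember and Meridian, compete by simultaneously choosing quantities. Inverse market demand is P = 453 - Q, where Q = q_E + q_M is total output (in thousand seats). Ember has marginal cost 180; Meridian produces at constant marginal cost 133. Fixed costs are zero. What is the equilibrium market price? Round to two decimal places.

Ember's profit: π_E = (453 - Q)q_E - (180q_E). Setting ∂π_E/∂q_E = 0: 273 - 2q_E - (q_M) = 0.
Meridian's first-order condition: 320 - 2q_M - (q_E) = 0.
Rearranging gives the reaction functions q_E = (273 - q_M)/2 and q_M = (320 - q_E)/2.
Substituting one into the other gives q_E = 226/3 and q_M = 367/3.
Total output Q = 593/3, so price P = 453 - 593/3 = 766/3.

255.33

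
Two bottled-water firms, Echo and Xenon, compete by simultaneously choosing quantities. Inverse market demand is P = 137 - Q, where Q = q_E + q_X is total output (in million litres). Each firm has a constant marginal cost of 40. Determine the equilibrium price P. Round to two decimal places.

Each firm earns π_i = (137 - Q)q_i - 40q_i.
First-order condition (treating rivals' output as given): 97 - 2q_i - q_j = 0.
By symmetry each firm produces the same amount; substituting q_j = q_i yields q_i = 97/3.
Total output Q = 194/3, so price P = 137 - 194/3 = 217/3.

72.33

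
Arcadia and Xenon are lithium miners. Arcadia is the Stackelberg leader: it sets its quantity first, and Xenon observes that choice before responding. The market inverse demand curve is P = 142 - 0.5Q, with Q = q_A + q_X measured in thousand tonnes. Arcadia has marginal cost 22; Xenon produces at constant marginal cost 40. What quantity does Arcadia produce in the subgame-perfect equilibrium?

Solve by backward induction. Given q_A, the follower Xenon maximises π_X = (142 - (1/2)q_A - (1/2)q_X)q_X - 40q_X.
Follower FOC: 102 - (1/2)q_A - q_X = 0, so q_X(q_A) = (102 - (1/2)q_A).
Arcadia substitutes q_X(q_A) into its own profit: π_A = q_A(142 - (1/2)q_A - (102 - (1/2)q_A)/2) - 22q_A = (91 - (1/4)q_A)q_A - 22q_A.
Leader FOC: 69 - (1/2)q_A = 0, so q_A = 138.
Then q_X = (102 - (1/2)·138) = 33.

138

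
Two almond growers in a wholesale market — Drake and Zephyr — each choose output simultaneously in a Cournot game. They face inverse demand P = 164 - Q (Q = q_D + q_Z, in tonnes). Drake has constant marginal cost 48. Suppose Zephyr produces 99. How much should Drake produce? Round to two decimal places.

8.50

With the rival's output fixed at 99, Drake's profit is π_D = (164 - 99 - q_D)q_D - (48q_D) = (65 - q_D)q_D - (48q_D).
∂π_D/∂q_D = 17 - 2q_D = 0, so q_D = 17/2.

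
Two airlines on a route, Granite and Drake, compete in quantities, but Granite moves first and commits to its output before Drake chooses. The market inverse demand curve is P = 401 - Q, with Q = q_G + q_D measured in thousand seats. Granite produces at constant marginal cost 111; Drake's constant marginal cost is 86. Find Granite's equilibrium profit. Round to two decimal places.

Solve by backward induction. Given q_G, the follower Drake maximises π_D = (401 - q_G - q_D)q_D - 86q_D.
∂π_D/∂q_D = 315 - q_G - 2q_D = 0 gives the reaction function q_D = (315 - q_G)/2.
Granite substitutes q_D(q_G) into its own profit: π_G = q_G(401 - q_G - (315 - q_G)/2) - 111q_G = (487/2 - (1/2)q_G)q_G - 111q_G.
The leader's first-order condition 265/2 - q_G = 0 yields q_G = 265/2.
Then q_D = (315 - 265/2)/2 = 365/4.
Price P = 401 - 895/4 = 709/4.
Granite's profit: (709/4 - 111)·(265/2) = 8778.1250.

8778.13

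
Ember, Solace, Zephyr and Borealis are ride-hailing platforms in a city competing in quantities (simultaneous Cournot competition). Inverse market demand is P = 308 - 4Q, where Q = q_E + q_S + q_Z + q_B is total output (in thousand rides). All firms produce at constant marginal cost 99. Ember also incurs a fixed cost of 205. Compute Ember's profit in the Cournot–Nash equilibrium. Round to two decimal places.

231.81

A representative firm's profit is π_i = q_i(308 - 4Q) - 99q_i.
Setting ∂π_i/∂q_i = 0 with rivals' quantities fixed: 209 - 8q_i - 4·Σ_{j≠i} q_j = 0.
With identical firms every q_j equals q_i, so Σ_{j≠i} q_j = 3q_i and 209 = 20q_i, giving q_i = 209/20.
Price P = 308 - 4·(209/5) = 704/5.
Ember's profit: (704/5 - 99)·(209/20) - 205 = 231.8100.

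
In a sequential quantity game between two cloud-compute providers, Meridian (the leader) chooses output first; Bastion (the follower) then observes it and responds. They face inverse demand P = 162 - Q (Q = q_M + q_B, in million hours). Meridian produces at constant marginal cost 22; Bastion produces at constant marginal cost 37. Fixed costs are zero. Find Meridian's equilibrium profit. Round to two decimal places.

Solve by backward induction. Given q_M, the follower Bastion maximises π_B = (162 - q_M - q_B)q_B - 37q_B.
∂π_B/∂q_B = 125 - q_M - 2q_B = 0 gives the reaction function q_B = (125 - q_M)/2.
Meridian substitutes q_B(q_M) into its own profit: π_M = q_M(162 - q_M - (125 - q_M)/2) - 22q_M = (199/2 - (1/2)q_M)q_M - 22q_M.
Leader FOC: 155/2 - q_M = 0, so q_M = 155/2.
Then q_B = (125 - 155/2)/2 = 95/4.
Price P = 162 - 405/4 = 243/4.
Meridian's profit: (243/4 - 22)·(155/2) = 3003.1250.

3003.13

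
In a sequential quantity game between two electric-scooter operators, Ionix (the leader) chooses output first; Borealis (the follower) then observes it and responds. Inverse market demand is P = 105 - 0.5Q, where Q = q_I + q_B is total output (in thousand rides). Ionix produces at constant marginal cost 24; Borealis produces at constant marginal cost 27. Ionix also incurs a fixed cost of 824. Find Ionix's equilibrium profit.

940

Solve by backward induction. Given q_I, the follower Borealis maximises π_B = (105 - (1/2)q_I - (1/2)q_B)q_B - 27q_B.
Follower FOC: 78 - (1/2)q_I - q_B = 0, so q_B(q_I) = (78 - (1/2)q_I).
The leader anticipates this reaction. Substituting into P = 105 - 0.5Q gives P = 66 - (1/4)q_I, so π_I = (66 - (1/4)q_I)q_I - 24q_I.
Maximising: ∂π_I/∂q_I = 42 - (1/2)q_I = 0, giving q_I = 84.
Then q_B = (78 - (1/2)·84) = 36.
Price P = 105 - (1/2)·120 = 45.
Ionix's profit: (45 - 24)·84 - 824 = 940.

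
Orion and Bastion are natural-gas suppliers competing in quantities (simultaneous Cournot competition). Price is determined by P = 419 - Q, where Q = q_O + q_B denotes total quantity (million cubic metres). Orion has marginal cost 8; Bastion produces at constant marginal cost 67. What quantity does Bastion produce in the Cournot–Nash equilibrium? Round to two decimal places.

97.67

Orion's profit: π_O = (419 - Q)q_O - (8q_O). Setting ∂π_O/∂q_O = 0: 411 - 2q_O - (q_B) = 0.
Bastion's first-order condition: 352 - 2q_B - (q_O) = 0.
So q_O = (411 - q_B)/2 and q_B = (352 - q_O)/2.
Substituting one into the other gives q_O = 470/3 and q_B = 293/3.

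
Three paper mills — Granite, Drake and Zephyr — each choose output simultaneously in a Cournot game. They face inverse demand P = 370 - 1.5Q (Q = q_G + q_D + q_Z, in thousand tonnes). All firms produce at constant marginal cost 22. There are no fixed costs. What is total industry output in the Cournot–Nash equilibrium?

174

A representative firm's profit is π_i = q_i(370 - 1.5Q) - 22q_i.
First-order condition (treating rivals' output as given): 348 - 3q_i - (3/2)·Σ_{j≠i} q_j = 0.
By symmetry each firm produces the same amount; substituting Σ_{j≠i} q_j = 2q_i yields q_i = 348/6 = 58.
Total output Q = 58 + 58 + 58 = 174.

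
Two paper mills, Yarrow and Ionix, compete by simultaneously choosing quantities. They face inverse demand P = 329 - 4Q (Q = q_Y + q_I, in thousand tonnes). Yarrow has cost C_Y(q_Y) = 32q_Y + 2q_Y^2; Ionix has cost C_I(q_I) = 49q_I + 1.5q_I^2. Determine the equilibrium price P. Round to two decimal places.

180.07

Yarrow's profit: π_Y = (329 - 4Q)q_Y - (32q_Y + 2q_Y²). Setting ∂π_Y/∂q_Y = 0: 297 - 12q_Y - 4(q_I) = 0.
Ionix's profit: π_I = (329 - 4Q)q_I - (49q_I + (3/2)q_I²). Setting ∂π_I/∂q_I = 0: 280 - 11q_I - 4(q_Y) = 0.
Best responses: q_Y = (297 - 4q_I)/12, q_I = (280 - 4q_Y)/11.
Solving the pair: q_Y = 18.5086, q_I = 543/29.
Total output Q = 37.2328, so price P = 329 - 4·37.2328 = 180.0690.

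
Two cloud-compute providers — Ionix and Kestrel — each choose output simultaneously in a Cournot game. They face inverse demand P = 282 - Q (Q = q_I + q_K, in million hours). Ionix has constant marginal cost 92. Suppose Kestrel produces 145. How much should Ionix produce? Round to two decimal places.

With the rival's output fixed at 145, Ionix's profit is π_I = (282 - 145 - q_I)q_I - (92q_I) = (137 - q_I)q_I - (92q_I).
∂π_I/∂q_I = 45 - 2q_I = 0, so q_I = 45/2.

22.50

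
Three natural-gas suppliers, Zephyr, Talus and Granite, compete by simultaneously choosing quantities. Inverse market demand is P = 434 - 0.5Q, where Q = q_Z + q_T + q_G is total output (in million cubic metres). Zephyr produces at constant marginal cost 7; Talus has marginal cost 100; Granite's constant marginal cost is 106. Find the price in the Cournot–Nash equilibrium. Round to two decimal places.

Zephyr's profit: π_Z = (434 - 0.5Q)q_Z - (7q_Z). Setting ∂π_Z/∂q_Z = 0: 427 - q_Z - (1/2)(q_T + q_G) = 0.
Talus's first-order condition: 334 - q_T - (1/2)(q_Z + q_G) = 0.
Granite's first-order condition: 328 - q_G - (1/2)(q_Z + q_T) = 0.
Summing all 3 equations gives 1089 − 2Q = 0, hence Q = 1089/2.
Back-substituting: q_Z = (427 − 1089/4)/(1/2) = 619/2, q_T = (334 − 1089/4)/(1/2) = 247/2, q_G = (328 − 1089/4)/(1/2) = 223/2.
Total output Q = 1089/2, so price P = 434 - (1/2)·(1089/2) = 647/4.

161.75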